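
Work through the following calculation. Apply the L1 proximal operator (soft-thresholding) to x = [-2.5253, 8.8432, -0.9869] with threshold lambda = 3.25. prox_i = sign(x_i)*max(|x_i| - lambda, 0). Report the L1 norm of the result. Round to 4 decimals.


Soft-thresholding with lambda = 3.25:
prox(-2.5253) = sign(-2.5253)*max(|-2.5253| - 3.25, 0) = 0.0
prox(8.8432) = sign(8.8432)*max(|8.8432| - 3.25, 0) = 5.5932
prox(-0.9869) = sign(-0.9869)*max(|-0.9869| - 3.25, 0) = 0.0
prox(x) = [0.0, 5.5932, 0.0]
||prox(x)||_1 = 0.0 + 5.5932 + 0.0 = 5.5932


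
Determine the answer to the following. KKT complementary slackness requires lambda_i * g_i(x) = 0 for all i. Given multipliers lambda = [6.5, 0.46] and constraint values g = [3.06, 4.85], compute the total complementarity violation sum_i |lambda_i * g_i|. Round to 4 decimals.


KKT complementary slackness check:
lambda_1 * g_1 = 6.5 * 3.06 = 19.89
lambda_2 * g_2 = 0.46 * 4.85 = 2.231
Total violation = 19.89 + 2.231 = 22.121


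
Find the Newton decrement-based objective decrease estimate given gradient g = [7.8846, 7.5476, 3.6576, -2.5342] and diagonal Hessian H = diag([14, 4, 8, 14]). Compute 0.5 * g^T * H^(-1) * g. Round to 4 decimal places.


Step 1: H is diagonal, so H^(-1) * g = [0.5632, 1.8869, 0.4572, -0.181].
Step 2: g^T H^(-1) g = sum_i g_i^2 / H_ii
  = (7.8846)^2/14 + (7.5476)^2/4 + (3.6576)^2/8 + (-2.5342)^2/14
  = 4.4405 + 14.2416 + 1.6723 + 0.4587 = 20.813
Step 3: Objective decrease = 0.5 * g^T H^(-1) g = 10.4065


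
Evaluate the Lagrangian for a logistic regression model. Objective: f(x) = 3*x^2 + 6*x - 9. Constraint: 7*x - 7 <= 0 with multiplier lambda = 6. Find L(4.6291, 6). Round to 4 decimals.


Step 1: Evaluate f(x).
f(4.6291) = 3*4.6291^2 + 6*4.6291 - 9 = 83.0603
Step 2: Evaluate g(x).
g(4.6291) = 7*4.6291 - 7 = 25.4037
Step 3: Compute Lagrangian.
L = 83.0603 + 6*25.4037 = 235.4825


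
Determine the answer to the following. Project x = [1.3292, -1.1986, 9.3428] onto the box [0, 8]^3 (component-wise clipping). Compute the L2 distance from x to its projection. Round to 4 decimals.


Project each component onto [0, 8].
clip(1.3292) = 1.3292, clip(-1.1986) = 0.0, clip(9.3428) = 8.0
Projection = [1.3292, 0.0, 8.0]
Squared diffs: [0.0, 1.4366, 1.8031]
Distance = sqrt(3.2397) = 1.7999


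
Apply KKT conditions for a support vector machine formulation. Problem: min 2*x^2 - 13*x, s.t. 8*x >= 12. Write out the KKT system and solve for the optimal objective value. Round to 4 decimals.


Step 1: Try lambda = 0 (constraint inactive).
Stationarity: 2*2*x - 13 = 0
x* = 13/(2*2) = 3.25
Check constraint: 8*3.25 = 26.0 >= 12 -- satisfied.
Step 2: Compute optimal value.
f(x*) = 2*3.25^2 - 13*3.25 = -21.125


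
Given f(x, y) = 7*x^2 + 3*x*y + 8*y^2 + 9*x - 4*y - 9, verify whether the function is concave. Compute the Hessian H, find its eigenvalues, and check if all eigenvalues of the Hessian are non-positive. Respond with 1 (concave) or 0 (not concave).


The Hessian of f(x,y) = 7*x^2 + 3*x*y + 8*y^2 + 9*x - 4*y - 9 is:
H = [[14, 3], [3, 16]]
Trace = 14 + 16 = 30
Determinant = 14*16 - (3)^2 = 215
Discriminant = (30)^2 - 4*215 = 40.0
Eigenvalues: lambda_1 = 11.8377, lambda_2 = 18.1623
The function is not concave.

0


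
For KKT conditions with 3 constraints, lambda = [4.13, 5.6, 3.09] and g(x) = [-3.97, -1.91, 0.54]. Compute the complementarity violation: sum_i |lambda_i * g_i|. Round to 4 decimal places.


KKT complementary slackness check:
lambda_1 * g_1 = 4.13 * -3.97 = -16.3961
lambda_2 * g_2 = 5.6 * -1.91 = -10.696
lambda_3 * g_3 = 3.09 * 0.54 = 1.6686
Total violation = 16.3961 + 10.696 + 1.6686 = 28.7607


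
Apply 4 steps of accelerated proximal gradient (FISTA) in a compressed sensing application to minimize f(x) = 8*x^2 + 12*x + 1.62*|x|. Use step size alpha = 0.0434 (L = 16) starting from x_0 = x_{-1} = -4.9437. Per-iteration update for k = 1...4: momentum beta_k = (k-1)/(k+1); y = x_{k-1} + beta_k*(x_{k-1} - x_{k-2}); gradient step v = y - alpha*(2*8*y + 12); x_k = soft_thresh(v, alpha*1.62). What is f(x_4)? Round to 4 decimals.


FISTA on f(x) = 8*x^2 + 12*x + 1.62*|x|
L = 16, alpha = 0.0434
Iteration 1: beta = 0.0, y = -4.9437 + 0.0*(-4.9437 + 4.9437) = -4.9437
  grad(y) = -67.0992, v = y - alpha*grad = -2.0316
  prox(v) = soft_thresh(-2.0316, 0.0703) = -1.9613
Iteration 2: beta = 0.3333, y = -1.9613 + 0.3333*(-1.9613 + 4.9437) = -0.9671
  grad(y) = -3.4744, v = y - alpha*grad = -0.8164
  prox(v) = soft_thresh(-0.8164, 0.0703) = -0.7461
Iteration 3: beta = 0.5, y = -0.7461 + 0.5*(-0.7461 + 1.9613) = -0.1384
  grad(y) = 9.785, v = y - alpha*grad = -0.5631
  prox(v) = soft_thresh(-0.5631, 0.0703) = -0.4928
Iteration 4: beta = 0.6, y = -0.4928 + 0.6*(-0.4928 + 0.7461) = -0.3408
  grad(y) = 6.5465, v = y - alpha*grad = -0.625
  prox(v) = soft_thresh(-0.625, 0.0703) = -0.5547
f(x_4) = 8*(-0.5547)^2 + 12*(-0.5547) + 1.62*|-0.5547| = -3.2962


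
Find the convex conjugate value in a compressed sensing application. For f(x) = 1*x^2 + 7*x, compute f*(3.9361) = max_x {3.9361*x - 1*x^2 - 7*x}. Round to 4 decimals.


f*(y) = sup_x {y*x - a*x^2 - b*x} = sup_x {(y-b)*x - a*x^2}
FOC: (y - b) - 2a*x = 0 => x* = (y - b)/(2a)
x* = (3.9361 - 7)/(2*1) = -1.532
f*(3.9361) = (y-b)^2/(4a) = (3.9361 - 7)^2/(4*1)
= 9.3875/4 = 2.3469


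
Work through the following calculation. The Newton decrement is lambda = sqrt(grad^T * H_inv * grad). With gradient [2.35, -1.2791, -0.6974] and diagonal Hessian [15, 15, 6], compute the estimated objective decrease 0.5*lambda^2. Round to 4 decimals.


Step 1: H is diagonal, so H^(-1) * g = [0.1567, -0.0853, -0.1162].
Step 2: g^T H^(-1) g = sum_i g_i^2 / H_ii
  = (2.35)^2/15 + (-1.2791)^2/15 + (-0.6974)^2/6
  = 0.3682 + 0.1091 + 0.0811 = 0.5583
Step 3: Objective decrease = 0.5 * g^T H^(-1) g = 0.2792


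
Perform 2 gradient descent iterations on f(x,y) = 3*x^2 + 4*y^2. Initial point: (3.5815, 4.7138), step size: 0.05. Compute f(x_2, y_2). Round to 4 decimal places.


Gradient descent on f(x,y) = 3*x^2 + 4*y^2.
Starting point: (3.5815, 4.7138), alpha = 0.05
Step 1: grad_x = 2*3*3.5815 = 21.489, grad_y = 2*4*4.7138 = 37.7104
  x_1 = 3.5815 - 0.05*21.489 = 2.5071
  y_1 = 4.7138 - 0.05*37.7104 = 2.8283
Step 2: grad_x = 2*3*2.5071 = 15.0423, grad_y = 2*4*2.8283 = 22.6262
  x_2 = 2.5071 - 0.05*15.0423 = 1.7549
  y_2 = 2.8283 - 0.05*22.6262 = 1.697
f(1.7549, 1.697) = 3*1.7549^2 + 4*1.697^2 = 20.7582


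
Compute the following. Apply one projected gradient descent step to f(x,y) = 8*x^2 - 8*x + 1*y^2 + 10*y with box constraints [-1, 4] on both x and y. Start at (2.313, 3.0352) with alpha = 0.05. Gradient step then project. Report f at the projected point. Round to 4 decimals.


Step 1: Compute gradient at (2.313, 3.0352).
grad_x = 2*8*2.313 - 8 = 29.008
grad_y = 2*1*3.0352 + 10 = 16.0704
Step 2: Gradient step.
x_raw = 2.313 - 0.05*29.008 = 0.8626
y_raw = 3.0352 - 0.05*16.0704 = 2.2317
Step 3: Project onto [-1, 4].
x_proj = clip(0.8626) = 0.8626
y_proj = clip(2.2317) = 2.2317
Step 4: Evaluate f.
f(0.8626, 2.2317) = 26.349


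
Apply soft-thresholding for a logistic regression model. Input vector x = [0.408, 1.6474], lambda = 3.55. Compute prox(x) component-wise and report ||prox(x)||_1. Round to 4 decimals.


Soft-thresholding with lambda = 3.55:
prox(0.408) = sign(0.408)*max(|0.408| - 3.55, 0) = 0.0
prox(1.6474) = sign(1.6474)*max(|1.6474| - 3.55, 0) = 0.0
prox(x) = [0.0, 0.0]
||prox(x)||_1 = 0.0 + 0.0 = 0.0


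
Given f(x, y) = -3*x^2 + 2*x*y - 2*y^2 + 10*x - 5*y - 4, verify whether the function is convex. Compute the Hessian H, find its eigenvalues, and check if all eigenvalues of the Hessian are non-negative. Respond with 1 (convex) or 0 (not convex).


The Hessian of f(x,y) = -3*x^2 + 2*x*y - 2*y^2 + 10*x - 5*y - 4 is:
H = [[-6, 2], [2, -4]]
Trace = -6 - 4 = -10
Determinant = -6*-4 - (2)^2 = 20
Discriminant = (-10)^2 - 4*20 = 20.0
Eigenvalues: lambda_1 = -7.2361, lambda_2 = -2.7639
The function is not convex.

0


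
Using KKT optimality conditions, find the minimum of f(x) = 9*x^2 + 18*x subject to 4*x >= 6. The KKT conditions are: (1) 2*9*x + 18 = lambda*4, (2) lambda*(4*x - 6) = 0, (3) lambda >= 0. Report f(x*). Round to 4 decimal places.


Step 1: Try lambda = 0 (constraint inactive).
x_unc = -18/(2*9) = -1.0
Check: 4*-1.0 = -4.0 < 6 -- violated!
Step 2: Constraint must be active: 4*x = 6
x* = 6/4 = 1.5
lambda = (2*9*1.5 + 18)/4 = 11.25
Step 3: Compute optimal value.
f(x*) = 9*1.5^2 + 18*1.5 = 47.25


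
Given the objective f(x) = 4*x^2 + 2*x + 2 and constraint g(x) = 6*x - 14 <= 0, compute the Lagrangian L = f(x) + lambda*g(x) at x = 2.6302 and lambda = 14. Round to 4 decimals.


Step 1: Evaluate f(x).
f(2.6302) = 4*2.6302^2 + 2*2.6302 + 2 = 34.9322
Step 2: Evaluate g(x).
g(2.6302) = 6*2.6302 - 14 = 1.7812
Step 3: Compute Lagrangian.
L = 34.9322 + 14*1.7812 = 59.869


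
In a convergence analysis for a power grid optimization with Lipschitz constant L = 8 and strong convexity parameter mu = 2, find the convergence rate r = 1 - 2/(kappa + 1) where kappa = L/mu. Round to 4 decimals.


Step 1: Compute the condition number.
kappa = L/mu = 8/2 = 4.0
Step 2: Compute the convergence rate.
r = 1 - 2/(kappa + 1) = 1 - 2*mu/(L + mu) = (L - mu)/(L + mu) = 6/10 = 0.6


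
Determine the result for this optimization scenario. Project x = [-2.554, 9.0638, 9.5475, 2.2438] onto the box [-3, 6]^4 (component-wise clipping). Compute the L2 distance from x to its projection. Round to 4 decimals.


Project each component onto [-3, 6].
clip(-2.554) = -2.554, clip(9.0638) = 6.0, clip(9.5475) = 6.0, clip(2.2438) = 2.2438
Projection = [-2.554, 6.0, 6.0, 2.2438]
Squared diffs: [0.0, 9.3869, 12.5848, 0.0]
Distance = sqrt(21.9717) = 4.6874


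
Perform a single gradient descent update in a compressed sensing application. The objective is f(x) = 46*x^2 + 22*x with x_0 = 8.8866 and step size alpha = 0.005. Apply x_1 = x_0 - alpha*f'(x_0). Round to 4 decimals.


We compute the gradient at x_0 and apply the update.
f'(x) = 92*x + 22
f'(8.8866) = 92*8.8866 + 22 = 839.5672
x_1 = 8.8866 - 0.005*839.5672 = 4.6888


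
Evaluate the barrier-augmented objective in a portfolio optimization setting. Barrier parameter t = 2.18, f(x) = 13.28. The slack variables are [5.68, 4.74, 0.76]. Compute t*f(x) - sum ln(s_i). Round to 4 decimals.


Step 1: Compute log-barrier.
ln values: [1.737, 1.556, -0.2744]
phi = -(1.737 + 1.556 - 0.2744) = -3.0186
Step 2: Compute augmented objective.
t*f(x) = 2.18*13.28 = 28.9504
Total = 28.9504 - 3.0186 = 25.9318


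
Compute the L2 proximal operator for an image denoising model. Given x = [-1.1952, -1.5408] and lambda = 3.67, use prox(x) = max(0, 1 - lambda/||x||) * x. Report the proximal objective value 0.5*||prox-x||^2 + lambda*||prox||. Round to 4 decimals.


Step 1: Compute ||x||.
||x|| = 1.95
Step 2: Compute scaling factor.
scale = max(0, 1 - 3.67/1.95) = 0.0
Step 3: prox(x) = [-0.0, -0.0]
||prox(x)|| = 0.0
Step 4: Proximal objective.
0.5*||prox-x||^2 = 1.9013
lambda*||prox|| = 0.0
Total = 1.9013


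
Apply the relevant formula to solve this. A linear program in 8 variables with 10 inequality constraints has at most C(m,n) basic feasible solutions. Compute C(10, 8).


Each vertex corresponds to some choice of n active constraints out of m, so the number of vertices is at most C(m, n) = m! / (n!(m-n)!).
m = 10, n = 8
Numerator: 10 * 9 * 8 * 7 * 6 * 5 * 4 * 3
Denominator: 8! = 40320
C(10, 8) = 45


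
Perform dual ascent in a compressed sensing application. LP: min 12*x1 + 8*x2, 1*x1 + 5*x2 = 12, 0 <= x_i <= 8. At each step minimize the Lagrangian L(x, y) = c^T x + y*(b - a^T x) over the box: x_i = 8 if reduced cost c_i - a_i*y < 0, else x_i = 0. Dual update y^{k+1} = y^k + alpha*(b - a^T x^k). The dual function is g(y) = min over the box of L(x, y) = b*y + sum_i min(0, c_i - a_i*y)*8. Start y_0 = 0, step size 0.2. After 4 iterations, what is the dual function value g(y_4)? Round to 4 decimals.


Dual ascent for LP: min 12*x1 + 8*x2, 1*x1 + 5*x2 = 12, 0 <= x_i <= 8
Step 1: y^k = 0.0, reduced costs: (12.0, 8.0)
  x^k = (0.0, 0.0), subgradient = b - a^T x = 12.0
  y^{k+1} = 0.0 + 0.2*12.0 = 2.4
Step 2: y^k = 2.4, reduced costs: (9.6, -4.0)
  x^k = (0.0, 8.0), subgradient = b - a^T x = -28.0
  y^{k+1} = 2.4 + 0.2*-28.0 = -3.2
Step 3: y^k = -3.2, reduced costs: (15.2, 24.0)
  x^k = (0.0, 0.0), subgradient = b - a^T x = 12.0
  y^{k+1} = -3.2 + 0.2*12.0 = -0.8
Step 4: y^k = -0.8, reduced costs: (12.8, 12.0)
  x^k = (0.0, 0.0), subgradient = b - a^T x = 12.0
  y^{k+1} = -0.8 + 0.2*12.0 = 1.6
Dual objective at y_4 = 1.6: reduced costs (10.4, 0.0), box minimizer x = (0.0, 0.0)
g(y_4) = b*y + (c1 - a1*y)*x1 + (c2 - a2*y)*x2 = 12*1.6 + 10.4*0.0 + 0.0*0.0 = 19.2 + 0.0 + 0.0 = 19.2


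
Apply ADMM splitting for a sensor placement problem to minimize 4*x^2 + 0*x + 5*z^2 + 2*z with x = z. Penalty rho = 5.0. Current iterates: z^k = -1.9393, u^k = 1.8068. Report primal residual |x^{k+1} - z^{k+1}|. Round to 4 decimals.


ADMM iteration with rho = 5.0, z^k = -1.9393, u^k = 1.8068
Step 1: x-update.
Minimize 4*x^2 + 0*x + (5.0/2)*(x + 1.9393 + 1.8068)^2
FOC: (2*4 + 5.0)*x = 0 + 5.0*(-1.9393 - 1.8068)
x^{k+1} = -1.4408
Step 2: z-update.
Minimize 5*z^2 + 2*z + (5.0/2)*(-1.4408 - z + 1.8068)^2
FOC: (2*5 + 5.0)*z = -2 + 5.0*(-1.4408 + 1.8068)
z^{k+1} = -0.0113
Step 3: u-update.
u^{k+1} = 1.8068 - 1.4408 + 0.0113 = 0.3773
Step 4: Primal residual = |-1.4408 + 0.0113| = 1.4295


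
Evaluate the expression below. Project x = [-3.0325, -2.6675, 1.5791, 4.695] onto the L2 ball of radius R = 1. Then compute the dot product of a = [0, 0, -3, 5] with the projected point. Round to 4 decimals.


Step 1: Compute ||x|| (intermediates to 6 decimals).
||x|| = sqrt((-3.0325)^2 + (-2.6675)^2 + 1.5791^2 + 4.695^2) = 6.391259
Step 2: Project.
Since ||x|| > R, scale = R/||x|| = 1/6.391259 = 0.156464, proj(x) = scale * x
proj(x) = [-0.474477, -0.417368, 0.247072, 0.734598]
Step 3: Dot product.
a^T * proj(x) = 0*(-0.474477) + 0*(-0.417368) - 3*0.247072 + 5*0.734598 = 2.9318


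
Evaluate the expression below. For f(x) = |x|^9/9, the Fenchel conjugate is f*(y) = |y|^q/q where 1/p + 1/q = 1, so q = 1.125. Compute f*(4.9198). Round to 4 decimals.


The conjugate exponent q satisfies 1/p + 1/q = 1.
p = 9, so q = 9/(9 - 1) = 1.125
|y|^q = 4.9198^1.125 = 6.004
f*(4.9198) = 6.004 / 1.125 = 5.3369


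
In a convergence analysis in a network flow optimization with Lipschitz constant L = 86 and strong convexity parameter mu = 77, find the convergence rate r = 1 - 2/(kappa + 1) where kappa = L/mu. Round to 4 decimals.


Step 1: Compute the condition number.
kappa = L/mu = 86/77 = 1.1169
Step 2: Compute the convergence rate.
r = 1 - 2/(kappa + 1) = 1 - 2*mu/(L + mu) = (L - mu)/(L + mu) = 9/163 = 0.0552


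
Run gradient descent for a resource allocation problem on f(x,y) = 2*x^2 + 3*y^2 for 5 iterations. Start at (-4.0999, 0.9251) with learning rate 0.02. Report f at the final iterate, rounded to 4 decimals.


Gradient descent on f(x,y) = 2*x^2 + 3*y^2.
Starting point: (-4.0999, 0.9251), alpha = 0.02
Step 1: grad_x = 2*2*-4.0999 = -16.3996, grad_y = 2*3*0.9251 = 5.5506
  x_1 = -4.0999 - 0.02*-16.3996 = -3.7719
  y_1 = 0.9251 - 0.02*5.5506 = 0.8141
Step 2: grad_x = 2*2*-3.7719 = -15.0876, grad_y = 2*3*0.8141 = 4.8845
  x_2 = -3.7719 - 0.02*-15.0876 = -3.4702
  y_2 = 0.8141 - 0.02*4.8845 = 0.7164
Step 3: grad_x = 2*2*-3.4702 = -13.8806, grad_y = 2*3*0.7164 = 4.2984
  x_3 = -3.4702 - 0.02*-13.8806 = -3.1925
  y_3 = 0.7164 - 0.02*4.2984 = 0.6304
Step 4: grad_x = 2*2*-3.1925 = -12.7702, grad_y = 2*3*0.6304 = 3.7826
  x_4 = -3.1925 - 0.02*-12.7702 = -2.9371
  y_4 = 0.6304 - 0.02*3.7826 = 0.5548
Step 5: grad_x = 2*2*-2.9371 = -11.7486, grad_y = 2*3*0.5548 = 3.3287
  x_5 = -2.9371 - 0.02*-11.7486 = -2.7022
  y_5 = 0.5548 - 0.02*3.3287 = 0.4882
f(-2.7022, 0.4882) = 2*(-2.7022)^2 + 3*0.4882^2 = 15.3185


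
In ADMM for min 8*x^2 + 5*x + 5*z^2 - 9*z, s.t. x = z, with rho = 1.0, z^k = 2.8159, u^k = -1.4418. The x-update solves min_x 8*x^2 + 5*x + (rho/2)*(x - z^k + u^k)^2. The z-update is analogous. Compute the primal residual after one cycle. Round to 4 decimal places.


ADMM iteration with rho = 1.0, z^k = 2.8159, u^k = -1.4418
Step 1: x-update.
Minimize 8*x^2 + 5*x + (1.0/2)*(x - 2.8159 - 1.4418)^2
FOC: (2*8 + 1.0)*x = -5 + 1.0*(2.8159 + 1.4418)
x^{k+1} = -0.0437
Step 2: z-update.
Minimize 5*z^2 - 9*z + (1.0/2)*(-0.0437 - z - 1.4418)^2
FOC: (2*5 + 1.0)*z = 9 + 1.0*(-0.0437 - 1.4418)
z^{k+1} = 0.6831
Step 3: u-update.
u^{k+1} = -1.4418 - 0.0437 - 0.6831 = -2.1686
Step 4: Primal residual = |-0.0437 - 0.6831| = 0.7268


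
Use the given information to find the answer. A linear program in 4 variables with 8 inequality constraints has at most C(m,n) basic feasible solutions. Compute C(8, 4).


Each vertex corresponds to some choice of n active constraints out of m, so the number of vertices is at most C(m, n) = m! / (n!(m-n)!).
m = 8, n = 4
Numerator: 8 * 7 * 6 * 5
Denominator: 4! = 24
C(8, 4) = 70


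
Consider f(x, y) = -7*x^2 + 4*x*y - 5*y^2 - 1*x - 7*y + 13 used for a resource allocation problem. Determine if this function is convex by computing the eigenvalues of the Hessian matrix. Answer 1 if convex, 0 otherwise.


The Hessian of f(x,y) = -7*x^2 + 4*x*y - 5*y^2 - 1*x - 7*y + 13 is:
H = [[-14, 4], [4, -10]]
Trace = -14 - 10 = -24
Determinant = -14*-10 - (4)^2 = 124
Discriminant = (-24)^2 - 4*124 = 80.0
Eigenvalues: lambda_1 = -16.4721, lambda_2 = -7.5279
The function is not convex.

0


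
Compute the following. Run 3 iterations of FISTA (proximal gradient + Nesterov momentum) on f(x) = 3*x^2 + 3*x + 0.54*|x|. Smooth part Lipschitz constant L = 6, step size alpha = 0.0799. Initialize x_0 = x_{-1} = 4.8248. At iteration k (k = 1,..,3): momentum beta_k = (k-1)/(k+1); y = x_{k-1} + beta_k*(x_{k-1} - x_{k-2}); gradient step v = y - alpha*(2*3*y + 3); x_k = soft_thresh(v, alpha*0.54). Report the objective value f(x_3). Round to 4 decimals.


FISTA on f(x) = 3*x^2 + 3*x + 0.54*|x|
L = 6, alpha = 0.0799
Iteration 1: beta = 0.0, y = 4.8248 + 0.0*(4.8248 - 4.8248) = 4.8248
  grad(y) = 31.9488, v = y - alpha*grad = 2.2721
  prox(v) = soft_thresh(2.2721, 0.0431) = 2.2289
Iteration 2: beta = 0.3333, y = 2.2289 + 0.3333*(2.2289 - 4.8248) = 1.3637
  grad(y) = 11.182, v = y - alpha*grad = 0.4702
  prox(v) = soft_thresh(0.4702, 0.0431) = 0.4271
Iteration 3: beta = 0.5, y = 0.4271 + 0.5*(0.4271 - 2.2289) = -0.4739
  grad(y) = 0.1568, v = y - alpha*grad = -0.4864
  prox(v) = soft_thresh(-0.4864, 0.0431) = -0.4432
f(x_3) = 3*(-0.4432)^2 + 3*(-0.4432) + 0.54*|-0.4432| = -0.501


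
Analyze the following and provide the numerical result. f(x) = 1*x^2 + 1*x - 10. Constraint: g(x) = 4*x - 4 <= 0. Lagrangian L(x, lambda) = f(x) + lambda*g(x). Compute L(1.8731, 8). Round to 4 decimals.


Step 1: Evaluate f(x).
f(1.8731) = 1*1.8731^2 + 1*1.8731 - 10 = -4.6184
Step 2: Evaluate g(x).
g(1.8731) = 4*1.8731 - 4 = 3.4924
Step 3: Compute Lagrangian.
L = -4.6184 + 8*3.4924 = 23.3208


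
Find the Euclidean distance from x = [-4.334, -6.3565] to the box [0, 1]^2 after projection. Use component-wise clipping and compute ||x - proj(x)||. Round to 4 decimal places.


Project each component onto [0, 1].
clip(-4.334) = 0.0, clip(-6.3565) = 0.0
Projection = [0.0, 0.0]
Squared diffs: [18.7836, 40.4051]
Distance = sqrt(59.1887) = 7.6934


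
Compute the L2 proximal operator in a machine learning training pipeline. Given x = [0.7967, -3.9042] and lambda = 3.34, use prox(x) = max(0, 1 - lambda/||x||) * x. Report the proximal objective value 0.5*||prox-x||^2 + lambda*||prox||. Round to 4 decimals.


Step 1: Compute ||x||.
||x|| = 3.9847
Step 2: Compute scaling factor.
scale = max(0, 1 - 3.34/3.9847) = 0.1618
Step 3: prox(x) = [0.1289, -0.6316]
||prox(x)|| = 0.6447
Step 4: Proximal objective.
0.5*||prox-x||^2 = 5.5778
lambda*||prox|| = 2.1533
Total = 7.731


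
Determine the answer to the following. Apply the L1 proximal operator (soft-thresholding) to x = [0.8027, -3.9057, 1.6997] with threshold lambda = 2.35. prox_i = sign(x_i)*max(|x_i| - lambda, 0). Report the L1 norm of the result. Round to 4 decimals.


Soft-thresholding with lambda = 2.35:
prox(0.8027) = sign(0.8027)*max(|0.8027| - 2.35, 0) = 0.0
prox(-3.9057) = sign(-3.9057)*max(|-3.9057| - 2.35, 0) = -1.5557
prox(1.6997) = sign(1.6997)*max(|1.6997| - 2.35, 0) = 0.0
prox(x) = [0.0, -1.5557, 0.0]
||prox(x)||_1 = 0.0 + 1.5557 + 0.0 = 1.5557


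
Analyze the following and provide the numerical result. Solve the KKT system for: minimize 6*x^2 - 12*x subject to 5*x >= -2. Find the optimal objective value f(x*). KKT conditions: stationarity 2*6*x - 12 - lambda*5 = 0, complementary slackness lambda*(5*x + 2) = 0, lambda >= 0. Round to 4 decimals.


Step 1: Try lambda = 0 (constraint inactive).
Stationarity: 2*6*x - 12 = 0
x* = 12/(2*6) = 1.0
Check constraint: 5*1.0 = 5.0 >= -2 -- satisfied.
Step 2: Compute optimal value.
f(x*) = 6*1.0^2 - 12*1.0 = -6.0


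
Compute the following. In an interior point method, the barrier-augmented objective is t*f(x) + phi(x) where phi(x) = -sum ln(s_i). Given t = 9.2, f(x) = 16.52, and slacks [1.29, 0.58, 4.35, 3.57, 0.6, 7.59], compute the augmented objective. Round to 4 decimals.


Step 1: Compute log-barrier.
ln values: [0.2546, -0.5447, 1.4702, 1.2726, -0.5108, 2.0268]
phi = -(0.2546 - 0.5447 + 1.4702 + 1.2726 - 0.5108 + 2.0268) = -3.9687
Step 2: Compute augmented objective.
t*f(x) = 9.2*16.52 = 151.984
Total = 151.984 - 3.9687 = 148.0153


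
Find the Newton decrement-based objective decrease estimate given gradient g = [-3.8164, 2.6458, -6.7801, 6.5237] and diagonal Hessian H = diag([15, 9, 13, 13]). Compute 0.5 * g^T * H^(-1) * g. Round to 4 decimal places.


Step 1: H is diagonal, so H^(-1) * g = [-0.2544, 0.294, -0.5215, 0.5018].
Step 2: g^T H^(-1) g = sum_i g_i^2 / H_ii
  = (-3.8164)^2/15 + (2.6458)^2/9 + (-6.7801)^2/13 + (6.5237)^2/13
  = 0.971 + 0.7778 + 3.5361 + 3.2737 = 8.5587
Step 3: Objective decrease = 0.5 * g^T H^(-1) g = 4.2793


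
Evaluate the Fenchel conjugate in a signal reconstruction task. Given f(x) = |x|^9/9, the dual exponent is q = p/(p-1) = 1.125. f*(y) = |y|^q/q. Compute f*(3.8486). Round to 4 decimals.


The conjugate exponent q satisfies 1/p + 1/q = 1.
p = 9, so q = 9/(9 - 1) = 1.125
|y|^q = 3.8486^1.125 = 4.5548
f*(3.8486) = 4.5548 / 1.125 = 4.0487


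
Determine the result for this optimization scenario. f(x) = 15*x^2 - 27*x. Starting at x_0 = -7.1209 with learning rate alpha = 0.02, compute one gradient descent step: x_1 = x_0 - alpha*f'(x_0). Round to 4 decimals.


We compute the gradient at x_0 and apply the update.
f'(x) = 30*x - 27
f'(-7.1209) = 30*-7.1209 - 27 = -240.627
x_1 = -7.1209 - 0.02*-240.627 = -2.3084


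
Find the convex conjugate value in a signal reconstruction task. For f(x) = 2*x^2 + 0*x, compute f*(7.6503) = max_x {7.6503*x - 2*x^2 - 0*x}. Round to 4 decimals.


f*(y) = sup_x {y*x - a*x^2 - b*x} = sup_x {(y-b)*x - a*x^2}
FOC: (y - b) - 2a*x = 0 => x* = (y - b)/(2a)
x* = (7.6503 - 0)/(2*2) = 1.9126
f*(7.6503) = (y-b)^2/(4a) = (7.6503 - 0)^2/(4*2)
= 58.5271/8 = 7.3159


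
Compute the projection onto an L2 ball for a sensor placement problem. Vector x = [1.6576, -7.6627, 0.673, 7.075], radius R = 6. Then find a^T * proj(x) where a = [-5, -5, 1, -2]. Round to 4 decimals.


Step 1: Compute ||x|| (intermediates to 6 decimals).
||x|| = sqrt(1.6576^2 + (-7.6627)^2 + 0.673^2 + 7.075^2) = 10.581737
Step 2: Project.
Since ||x|| > R, scale = R/||x|| = 6/10.581737 = 0.567015, proj(x) = scale * x
proj(x) = [0.939884, -4.344866, 0.381601, 4.011631]
Step 3: Dot product.
a^T * proj(x) = -5*0.939884 - 5*(-4.344866) + 1*0.381601 - 2*4.011631 = 9.3832


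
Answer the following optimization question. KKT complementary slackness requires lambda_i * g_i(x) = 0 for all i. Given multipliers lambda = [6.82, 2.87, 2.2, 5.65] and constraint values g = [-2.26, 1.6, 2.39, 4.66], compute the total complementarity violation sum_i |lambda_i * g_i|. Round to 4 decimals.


KKT complementary slackness check:
lambda_1 * g_1 = 6.82 * -2.26 = -15.4132
lambda_2 * g_2 = 2.87 * 1.6 = 4.592
lambda_3 * g_3 = 2.2 * 2.39 = 5.258
lambda_4 * g_4 = 5.65 * 4.66 = 26.329
Total violation = 15.4132 + 4.592 + 5.258 + 26.329 = 51.5922


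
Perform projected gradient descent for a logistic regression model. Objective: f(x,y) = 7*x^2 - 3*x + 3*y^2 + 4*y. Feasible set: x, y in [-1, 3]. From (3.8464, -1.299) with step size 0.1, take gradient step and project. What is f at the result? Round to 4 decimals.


Step 1: Compute gradient at (3.8464, -1.299).
grad_x = 2*7*3.8464 - 3 = 50.8496
grad_y = 2*3*-1.299 + 4 = -3.794
Step 2: Gradient step.
x_raw = 3.8464 - 0.1*50.8496 = -1.2386
y_raw = -1.299 - 0.1*-3.794 = -0.9196
Step 3: Project onto [-1, 3].
x_proj = clip(-1.2386) = -1.0
y_proj = clip(-0.9196) = -0.9196
Step 4: Evaluate f.
f(-1.0, -0.9196) = 8.8586


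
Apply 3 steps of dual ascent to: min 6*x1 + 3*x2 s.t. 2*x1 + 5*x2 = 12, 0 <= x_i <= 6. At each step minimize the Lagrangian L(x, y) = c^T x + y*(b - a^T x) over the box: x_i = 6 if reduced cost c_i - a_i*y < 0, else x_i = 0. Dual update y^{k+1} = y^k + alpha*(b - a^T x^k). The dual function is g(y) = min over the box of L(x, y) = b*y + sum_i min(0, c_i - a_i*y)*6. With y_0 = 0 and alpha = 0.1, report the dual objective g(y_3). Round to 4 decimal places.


Dual ascent for LP: min 6*x1 + 3*x2, 2*x1 + 5*x2 = 12, 0 <= x_i <= 6
Step 1: y^k = 0.0, reduced costs: (6.0, 3.0)
  x^k = (0.0, 0.0), subgradient = b - a^T x = 12.0
  y^{k+1} = 0.0 + 0.1*12.0 = 1.2
Step 2: y^k = 1.2, reduced costs: (3.6, -3.0)
  x^k = (0.0, 6.0), subgradient = b - a^T x = -18.0
  y^{k+1} = 1.2 + 0.1*-18.0 = -0.6
Step 3: y^k = -0.6, reduced costs: (7.2, 6.0)
  x^k = (0.0, 0.0), subgradient = b - a^T x = 12.0
  y^{k+1} = -0.6 + 0.1*12.0 = 0.6
Dual objective at y_3 = 0.6: reduced costs (4.8, 0.0), box minimizer x = (0.0, 0.0)
g(y_3) = b*y + (c1 - a1*y)*x1 + (c2 - a2*y)*x2 = 12*0.6 + 4.8*0.0 + 0.0*0.0 = 7.2 + 0.0 + 0.0 = 7.2


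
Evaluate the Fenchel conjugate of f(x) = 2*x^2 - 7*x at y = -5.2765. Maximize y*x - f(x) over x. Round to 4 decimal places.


f*(y) = sup_x {y*x - a*x^2 - b*x} = sup_x {(y-b)*x - a*x^2}
FOC: (y - b) - 2a*x = 0 => x* = (y - b)/(2a)
x* = (-5.2765 + 7)/(2*2) = 0.4309
f*(-5.2765) = (y-b)^2/(4a) = (-5.2765 + 7)^2/(4*2)
= 2.9705/8 = 0.3713


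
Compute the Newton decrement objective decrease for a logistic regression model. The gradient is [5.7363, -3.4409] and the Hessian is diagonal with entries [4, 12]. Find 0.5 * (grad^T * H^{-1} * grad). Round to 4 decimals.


Step 1: H is diagonal, so H^(-1) * g = [1.4341, -0.2867].
Step 2: g^T H^(-1) g = sum_i g_i^2 / H_ii
  = (5.7363)^2/4 + (-3.4409)^2/12
  = 8.2263 + 0.9866 = 9.2129
Step 3: Objective decrease = 0.5 * g^T H^(-1) g = 4.6065


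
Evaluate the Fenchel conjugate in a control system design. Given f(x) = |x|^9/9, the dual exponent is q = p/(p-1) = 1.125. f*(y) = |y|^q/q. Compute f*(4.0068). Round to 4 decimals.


The conjugate exponent q satisfies 1/p + 1/q = 1.
p = 9, so q = 9/(9 - 1) = 1.125
|y|^q = 4.0068^1.125 = 4.7659
f*(4.0068) = 4.7659 / 1.125 = 4.2364


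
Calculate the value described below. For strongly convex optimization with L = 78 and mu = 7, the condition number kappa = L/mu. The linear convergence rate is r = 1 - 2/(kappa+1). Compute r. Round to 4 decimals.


Step 1: Compute the condition number.
kappa = L/mu = 78/7 = 11.1429
Step 2: Compute the convergence rate.
r = 1 - 2/(kappa + 1) = 1 - 2*mu/(L + mu) = (L - mu)/(L + mu) = 71/85 = 0.8353


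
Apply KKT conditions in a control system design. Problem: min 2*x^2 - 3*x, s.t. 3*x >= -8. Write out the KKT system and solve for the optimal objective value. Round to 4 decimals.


Step 1: Try lambda = 0 (constraint inactive).
Stationarity: 2*2*x - 3 = 0
x* = 3/(2*2) = 0.75
Check constraint: 3*0.75 = 2.25 >= -8 -- satisfied.
Step 2: Compute optimal value.
f(x*) = 2*0.75^2 - 3*0.75 = -1.125


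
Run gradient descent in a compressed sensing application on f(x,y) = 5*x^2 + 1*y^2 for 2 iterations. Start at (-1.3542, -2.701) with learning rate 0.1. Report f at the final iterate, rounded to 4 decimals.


Gradient descent on f(x,y) = 5*x^2 + 1*y^2.
Starting point: (-1.3542, -2.701), alpha = 0.1
Step 1: grad_x = 2*5*-1.3542 = -13.542, grad_y = 2*1*-2.701 = -5.402
  x_1 = -1.3542 - 0.1*-13.542 = 0.0
  y_1 = -2.701 - 0.1*-5.402 = -2.1608
Step 2: grad_x = 2*5*0.0 = 0.0, grad_y = 2*1*-2.1608 = -4.3216
  x_2 = 0.0 - 0.1*0.0 = 0.0
  y_2 = -2.1608 - 0.1*-4.3216 = -1.7286
f(0.0, -1.7286) = 5*0.0^2 + 1*(-1.7286)^2 = 2.9882


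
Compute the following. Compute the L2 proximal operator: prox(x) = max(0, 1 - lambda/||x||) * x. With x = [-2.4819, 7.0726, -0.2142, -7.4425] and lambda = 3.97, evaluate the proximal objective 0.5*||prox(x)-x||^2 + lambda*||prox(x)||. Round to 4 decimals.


Step 1: Compute ||x||.
||x|| = 10.565
Step 2: Compute scaling factor.
scale = max(0, 1 - 3.97/10.565) = 0.6242
Step 3: prox(x) = [-1.5493, 4.4149, -0.1337, -4.6458]
||prox(x)|| = 6.595
Step 4: Proximal objective.
0.5*||prox-x||^2 = 7.8805
lambda*||prox|| = 26.1822
Total = 34.0624


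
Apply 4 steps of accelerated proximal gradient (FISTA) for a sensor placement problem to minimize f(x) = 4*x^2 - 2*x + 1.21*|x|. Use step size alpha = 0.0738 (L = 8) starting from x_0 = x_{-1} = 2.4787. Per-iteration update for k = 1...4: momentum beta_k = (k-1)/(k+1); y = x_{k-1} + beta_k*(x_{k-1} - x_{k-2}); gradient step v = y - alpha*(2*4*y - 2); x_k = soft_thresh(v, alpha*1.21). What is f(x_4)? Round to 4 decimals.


FISTA on f(x) = 4*x^2 - 2*x + 1.21*|x|
L = 8, alpha = 0.0738
Iteration 1: beta = 0.0, y = 2.4787 + 0.0*(2.4787 - 2.4787) = 2.4787
  grad(y) = 17.8296, v = y - alpha*grad = 1.1629
  prox(v) = soft_thresh(1.1629, 0.0893) = 1.0736
Iteration 2: beta = 0.3333, y = 1.0736 + 0.3333*(1.0736 - 2.4787) = 0.6052
  grad(y) = 2.8416, v = y - alpha*grad = 0.3955
  prox(v) = soft_thresh(0.3955, 0.0893) = 0.3062
Iteration 3: beta = 0.5, y = 0.3062 + 0.5*(0.3062 - 1.0736) = -0.0775
  grad(y) = -2.62, v = y - alpha*grad = 0.1159
  prox(v) = soft_thresh(0.1159, 0.0893) = 0.0266
Iteration 4: beta = 0.6, y = 0.0266 + 0.6*(0.0266 - 0.3062) = -0.1412
  grad(y) = -3.1298, v = y - alpha*grad = 0.0898
  prox(v) = soft_thresh(0.0898, 0.0893) = 0.0005
f(x_4) = 4*0.0005^2 - 2*0.0005 + 1.21*|0.0005| = -0.0004


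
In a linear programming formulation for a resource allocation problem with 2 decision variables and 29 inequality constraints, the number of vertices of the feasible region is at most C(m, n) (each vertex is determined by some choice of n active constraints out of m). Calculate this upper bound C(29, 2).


Each vertex corresponds to some choice of n active constraints out of m, so the number of vertices is at most C(m, n) = m! / (n!(m-n)!).
m = 29, n = 2
Numerator: 29 * 28
Denominator: 2! = 2
C(29, 2) = 406


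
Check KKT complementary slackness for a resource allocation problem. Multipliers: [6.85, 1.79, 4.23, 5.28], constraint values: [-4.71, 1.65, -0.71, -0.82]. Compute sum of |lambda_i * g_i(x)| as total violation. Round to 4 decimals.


KKT complementary slackness check:
lambda_1 * g_1 = 6.85 * -4.71 = -32.2635
lambda_2 * g_2 = 1.79 * 1.65 = 2.9535
lambda_3 * g_3 = 4.23 * -0.71 = -3.0033
lambda_4 * g_4 = 5.28 * -0.82 = -4.3296
Total violation = 32.2635 + 2.9535 + 3.0033 + 4.3296 = 42.5499


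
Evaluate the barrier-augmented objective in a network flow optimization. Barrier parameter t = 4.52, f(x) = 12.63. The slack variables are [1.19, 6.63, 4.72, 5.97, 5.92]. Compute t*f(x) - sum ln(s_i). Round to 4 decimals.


Step 1: Compute log-barrier.
ln values: [0.174, 1.8916, 1.5518, 1.7867, 1.7783]
phi = -(0.174 + 1.8916 + 1.5518 + 1.7867 + 1.7783) = -7.1825
Step 2: Compute augmented objective.
t*f(x) = 4.52*12.63 = 57.0876
Total = 57.0876 - 7.1825 = 49.9051


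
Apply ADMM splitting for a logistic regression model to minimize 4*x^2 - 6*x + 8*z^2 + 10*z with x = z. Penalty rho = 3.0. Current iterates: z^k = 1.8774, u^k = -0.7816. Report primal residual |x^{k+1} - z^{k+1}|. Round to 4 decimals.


ADMM iteration with rho = 3.0, z^k = 1.8774, u^k = -0.7816
Step 1: x-update.
Minimize 4*x^2 - 6*x + (3.0/2)*(x - 1.8774 - 0.7816)^2
FOC: (2*4 + 3.0)*x = 6 + 3.0*(1.8774 + 0.7816)
x^{k+1} = 1.2706
Step 2: z-update.
Minimize 8*z^2 + 10*z + (3.0/2)*(1.2706 - z - 0.7816)^2
FOC: (2*8 + 3.0)*z = -10 + 3.0*(1.2706 - 0.7816)
z^{k+1} = -0.4491
Step 3: u-update.
u^{k+1} = -0.7816 + 1.2706 + 0.4491 = 0.9381
Step 4: Primal residual = |1.2706 + 0.4491| = 1.7197


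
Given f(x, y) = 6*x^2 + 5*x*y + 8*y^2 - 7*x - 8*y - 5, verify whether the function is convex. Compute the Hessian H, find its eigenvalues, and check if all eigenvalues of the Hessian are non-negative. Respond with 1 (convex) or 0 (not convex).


The Hessian of f(x,y) = 6*x^2 + 5*x*y + 8*y^2 - 7*x - 8*y - 5 is:
H = [[12, 5], [5, 16]]
Trace = 12 + 16 = 28
Determinant = 12*16 - (5)^2 = 167
Discriminant = (28)^2 - 4*167 = 116.0
Eigenvalues: lambda_1 = 8.6148, lambda_2 = 19.3852
The function is convex.

1


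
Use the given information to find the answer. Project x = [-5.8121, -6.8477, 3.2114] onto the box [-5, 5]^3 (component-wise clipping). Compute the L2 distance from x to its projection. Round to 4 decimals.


Project each component onto [-5, 5].
clip(-5.8121) = -5.0, clip(-6.8477) = -5.0, clip(3.2114) = 3.2114
Projection = [-5.0, -5.0, 3.2114]
Squared diffs: [0.6595, 3.414, 0.0]
Distance = sqrt(4.0735) = 2.0183


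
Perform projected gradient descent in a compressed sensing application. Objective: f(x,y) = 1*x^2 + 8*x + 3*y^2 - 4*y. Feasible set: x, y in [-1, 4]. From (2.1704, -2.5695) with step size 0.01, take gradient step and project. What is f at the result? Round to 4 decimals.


Step 1: Compute gradient at (2.1704, -2.5695).
grad_x = 2*1*2.1704 + 8 = 12.3408
grad_y = 2*3*-2.5695 - 4 = -19.417
Step 2: Gradient step.
x_raw = 2.1704 - 0.01*12.3408 = 2.047
y_raw = -2.5695 - 0.01*-19.417 = -2.3753
Step 3: Project onto [-1, 4].
x_proj = clip(2.047) = 2.047
y_proj = clip(-2.3753) = -1.0
Step 4: Evaluate f.
f(2.047, -1.0) = 27.5661


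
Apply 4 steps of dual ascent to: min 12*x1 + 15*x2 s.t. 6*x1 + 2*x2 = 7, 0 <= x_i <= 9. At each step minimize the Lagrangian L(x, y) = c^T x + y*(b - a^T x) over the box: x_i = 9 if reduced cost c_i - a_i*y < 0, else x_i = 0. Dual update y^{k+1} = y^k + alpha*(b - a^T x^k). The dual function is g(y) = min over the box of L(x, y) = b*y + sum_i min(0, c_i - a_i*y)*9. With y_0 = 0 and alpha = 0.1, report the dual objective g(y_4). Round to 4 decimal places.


Dual ascent for LP: min 12*x1 + 15*x2, 6*x1 + 2*x2 = 7, 0 <= x_i <= 9
Step 1: y^k = 0.0, reduced costs: (12.0, 15.0)
  x^k = (0.0, 0.0), subgradient = b - a^T x = 7.0
  y^{k+1} = 0.0 + 0.1*7.0 = 0.7
Step 2: y^k = 0.7, reduced costs: (7.8, 13.6)
  x^k = (0.0, 0.0), subgradient = b - a^T x = 7.0
  y^{k+1} = 0.7 + 0.1*7.0 = 1.4
Step 3: y^k = 1.4, reduced costs: (3.6, 12.2)
  x^k = (0.0, 0.0), subgradient = b - a^T x = 7.0
  y^{k+1} = 1.4 + 0.1*7.0 = 2.1
Step 4: y^k = 2.1, reduced costs: (-0.6, 10.8)
  x^k = (9.0, 0.0), subgradient = b - a^T x = -47.0
  y^{k+1} = 2.1 + 0.1*-47.0 = -2.6
Dual objective at y_4 = -2.6: reduced costs (27.6, 20.2), box minimizer x = (0.0, 0.0)
g(y_4) = b*y + (c1 - a1*y)*x1 + (c2 - a2*y)*x2 = 7*(-2.6) + 27.6*0.0 + 20.2*0.0 = -18.2 + 0.0 + 0.0 = -18.2


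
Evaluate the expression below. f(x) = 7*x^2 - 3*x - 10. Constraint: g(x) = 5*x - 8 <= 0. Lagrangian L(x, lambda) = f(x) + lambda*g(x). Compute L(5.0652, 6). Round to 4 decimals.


Step 1: Evaluate f(x).
f(5.0652) = 7*5.0652^2 - 3*5.0652 - 10 = 154.3982
Step 2: Evaluate g(x).
g(5.0652) = 5*5.0652 - 8 = 17.326
Step 3: Compute Lagrangian.
L = 154.3982 + 6*17.326 = 258.3542


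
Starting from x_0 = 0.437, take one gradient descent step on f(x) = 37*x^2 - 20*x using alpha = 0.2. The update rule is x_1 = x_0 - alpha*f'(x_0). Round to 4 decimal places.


We compute the gradient at x_0 and apply the update.
f'(x) = 74*x - 20
f'(0.437) = 74*0.437 - 20 = 12.338
x_1 = 0.437 - 0.2*12.338 = -2.0306


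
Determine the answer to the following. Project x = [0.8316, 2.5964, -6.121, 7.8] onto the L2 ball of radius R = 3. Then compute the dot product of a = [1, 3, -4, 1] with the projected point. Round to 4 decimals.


Step 1: Compute ||x|| (intermediates to 6 decimals).
||x|| = sqrt(0.8316^2 + 2.5964^2 + (-6.121)^2 + 7.8^2) = 10.282971
Step 2: Project.
Since ||x|| > R, scale = R/||x|| = 3/10.282971 = 0.291744, proj(x) = scale * x
proj(x) = [0.242614, 0.757484, -1.785765, 2.275603]
Step 3: Dot product.
a^T * proj(x) = 1*0.242614 + 3*0.757484 - 4*(-1.785765) + 1*2.275603 = 11.9337


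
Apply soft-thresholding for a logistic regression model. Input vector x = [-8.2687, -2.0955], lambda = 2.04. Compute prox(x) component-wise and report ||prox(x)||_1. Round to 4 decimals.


Soft-thresholding with lambda = 2.04:
prox(-8.2687) = sign(-8.2687)*max(|-8.2687| - 2.04, 0) = -6.2287
prox(-2.0955) = sign(-2.0955)*max(|-2.0955| - 2.04, 0) = -0.0555
prox(x) = [-6.2287, -0.0555]
||prox(x)||_1 = 6.2287 + 0.0555 = 6.2842


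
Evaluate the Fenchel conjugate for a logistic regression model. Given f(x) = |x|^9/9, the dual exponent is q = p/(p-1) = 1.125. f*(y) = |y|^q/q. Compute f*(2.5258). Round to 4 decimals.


The conjugate exponent q satisfies 1/p + 1/q = 1.
p = 9, so q = 9/(9 - 1) = 1.125
|y|^q = 2.5258^1.125 = 2.836
f*(2.5258) = 2.836 / 1.125 = 2.5208


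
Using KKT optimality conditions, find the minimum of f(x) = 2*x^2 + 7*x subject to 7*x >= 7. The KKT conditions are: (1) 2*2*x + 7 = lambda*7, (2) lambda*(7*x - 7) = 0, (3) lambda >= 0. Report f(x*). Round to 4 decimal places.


Step 1: Try lambda = 0 (constraint inactive).
x_unc = -7/(2*2) = -1.75
Check: 7*-1.75 = -12.25 < 7 -- violated!
Step 2: Constraint must be active: 7*x = 7
x* = 7/7 = 1.0
lambda = (2*2*1.0 + 7)/7 = 1.5714
Step 3: Compute optimal value.
f(x*) = 2*1.0^2 + 7*1.0 = 9.0


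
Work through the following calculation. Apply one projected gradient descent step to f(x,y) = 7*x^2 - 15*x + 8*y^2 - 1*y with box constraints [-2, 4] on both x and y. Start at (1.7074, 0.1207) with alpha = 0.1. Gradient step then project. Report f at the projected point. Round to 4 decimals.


Step 1: Compute gradient at (1.7074, 0.1207).
grad_x = 2*7*1.7074 - 15 = 8.9036
grad_y = 2*8*0.1207 - 1 = 0.9312
Step 2: Gradient step.
x_raw = 1.7074 - 0.1*8.9036 = 0.817
y_raw = 0.1207 - 0.1*0.9312 = 0.0276
Step 3: Project onto [-2, 4].
x_proj = clip(0.817) = 0.817
y_proj = clip(0.0276) = 0.0276
Step 4: Evaluate f.
f(0.817, 0.0276) = -7.6042


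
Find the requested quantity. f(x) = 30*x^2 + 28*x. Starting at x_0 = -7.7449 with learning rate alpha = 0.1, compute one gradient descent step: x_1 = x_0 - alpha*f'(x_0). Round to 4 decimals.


We compute the gradient at x_0 and apply the update.
f'(x) = 60*x + 28
f'(-7.7449) = 60*-7.7449 + 28 = -436.694
x_1 = -7.7449 - 0.1*-436.694 = 35.9245


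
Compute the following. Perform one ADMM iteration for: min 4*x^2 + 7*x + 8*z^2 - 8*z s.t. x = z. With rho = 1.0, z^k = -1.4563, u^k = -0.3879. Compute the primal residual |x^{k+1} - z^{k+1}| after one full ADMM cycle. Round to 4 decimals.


ADMM iteration with rho = 1.0, z^k = -1.4563, u^k = -0.3879
Step 1: x-update.
Minimize 4*x^2 + 7*x + (1.0/2)*(x + 1.4563 - 0.3879)^2
FOC: (2*4 + 1.0)*x = -7 + 1.0*(-1.4563 + 0.3879)
x^{k+1} = -0.8965
Step 2: z-update.
Minimize 8*z^2 - 8*z + (1.0/2)*(-0.8965 - z - 0.3879)^2
FOC: (2*8 + 1.0)*z = 8 + 1.0*(-0.8965 - 0.3879)
z^{k+1} = 0.395
Step 3: u-update.
u^{k+1} = -0.3879 - 0.8965 - 0.395 = -1.6794
Step 4: Primal residual = |-0.8965 - 0.395| = 1.2915


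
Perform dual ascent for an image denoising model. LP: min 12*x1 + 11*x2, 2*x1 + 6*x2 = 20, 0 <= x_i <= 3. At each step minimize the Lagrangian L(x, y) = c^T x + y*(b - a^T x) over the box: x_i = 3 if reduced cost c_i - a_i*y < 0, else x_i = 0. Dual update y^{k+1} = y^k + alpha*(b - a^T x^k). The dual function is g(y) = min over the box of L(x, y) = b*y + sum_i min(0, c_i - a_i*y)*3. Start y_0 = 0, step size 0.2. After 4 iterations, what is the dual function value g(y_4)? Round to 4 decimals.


Dual ascent for LP: min 12*x1 + 11*x2, 2*x1 + 6*x2 = 20, 0 <= x_i <= 3
Step 1: y^k = 0.0, reduced costs: (12.0, 11.0)
  x^k = (0.0, 0.0), subgradient = b - a^T x = 20.0
  y^{k+1} = 0.0 + 0.2*20.0 = 4.0
Step 2: y^k = 4.0, reduced costs: (4.0, -13.0)
  x^k = (0.0, 3.0), subgradient = b - a^T x = 2.0
  y^{k+1} = 4.0 + 0.2*2.0 = 4.4
Step 3: y^k = 4.4, reduced costs: (3.2, -15.4)
  x^k = (0.0, 3.0), subgradient = b - a^T x = 2.0
  y^{k+1} = 4.4 + 0.2*2.0 = 4.8
Step 4: y^k = 4.8, reduced costs: (2.4, -17.8)
  x^k = (0.0, 3.0), subgradient = b - a^T x = 2.0
  y^{k+1} = 4.8 + 0.2*2.0 = 5.2
Dual objective at y_4 = 5.2: reduced costs (1.6, -20.2), box minimizer x = (0.0, 3.0)
g(y_4) = b*y + (c1 - a1*y)*x1 + (c2 - a2*y)*x2 = 20*5.2 + 1.6*0.0 + (-20.2)*3.0 = 104.0 + 0.0 - 60.6 = 43.4
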